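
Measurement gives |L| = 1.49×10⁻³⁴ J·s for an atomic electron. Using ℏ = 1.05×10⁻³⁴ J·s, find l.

|L|/ℏ = (1.49×10⁻³⁴)/(1.05×10⁻³⁴) ≈ 1.419.
l(l+1) ≈ 1.419² ≈ 2.01, so l = 1.

l = 1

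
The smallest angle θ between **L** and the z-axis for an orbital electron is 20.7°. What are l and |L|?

l = 7, |L| = 2√14 ℏ ≈ 7.483ℏ

cos²θ_min = l/(l+1) = 0.8751.
Solving: l = 7.
Then |L| = ℏ√(7·8) = 2√14 ℏ.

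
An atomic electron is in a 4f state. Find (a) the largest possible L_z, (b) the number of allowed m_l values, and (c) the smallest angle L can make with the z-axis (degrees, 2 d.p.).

L_z,max = 3ℏ; 7 values; θ_min ≈ 30.00°

4f means n = 4, l = 3.
L_z,max = lℏ = 3ℏ.
There are 2l+1 = 7 values of m_l.
cos θ_min = 3/√12, so θ_min ≈ 30.00°.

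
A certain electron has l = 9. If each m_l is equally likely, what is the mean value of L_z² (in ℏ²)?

⟨L_z²⟩ = 30 ℏ²

The allowed m_l values are -9, -8, -7, -6, -5, -4, -3, -2, -1, 0, 1, 2, 3, 4, 5, 6, 7, 8, 9.
Average of L_z² over 19 states: 570/19 ℏ² = 30 ℏ².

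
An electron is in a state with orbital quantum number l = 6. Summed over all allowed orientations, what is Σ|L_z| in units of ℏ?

The allowed m_l values are -6, -5, -4, -3, -2, -1, 0, 1, 2, 3, 4, 5, 6.
Σ|m_l| = 2(1+2+…+6) = 42.

Σ|L_z| = 42 ℏ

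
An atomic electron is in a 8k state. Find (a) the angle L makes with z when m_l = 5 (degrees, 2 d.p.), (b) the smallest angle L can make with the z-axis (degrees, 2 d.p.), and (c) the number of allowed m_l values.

θ(m_l=5) ≈ 48.08°; θ_min ≈ 20.70°; 15 values

The 8k subshell has l = 7.
For m_l = 5: cos θ = 5/√56, θ ≈ 48.08°.
cos θ_min = 7/√56, so θ_min ≈ 20.70°.
There are 2l+1 = 15 values of m_l.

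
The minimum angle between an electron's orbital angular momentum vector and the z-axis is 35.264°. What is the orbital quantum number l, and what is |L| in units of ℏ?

cos θ_min = l/√(l(l+1)) = √(l/(l+1)), so l/(l+1) = cos²(35.264°) = 0.6667.
l = cos²θ/sin²θ ≈ 2.
Then |L| = ℏ√(2·3) = √6 ℏ.

l = 2, |L| = √6 ℏ ≈ 2.449ℏ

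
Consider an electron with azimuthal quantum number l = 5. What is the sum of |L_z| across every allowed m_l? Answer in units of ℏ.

Σ|L_z| = 30 ℏ

m_l ∈ {-5, -4, -3, -2, -1, 0, 1, 2, 3, 4, 5}.
Σ|m_l| = 2(1+2+…+5) = 30.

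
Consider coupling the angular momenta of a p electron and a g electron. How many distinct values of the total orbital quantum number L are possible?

3

Angular momentum addition gives L = |l₁ − l₂|, …, l₁ + l₂.
Allowed values: L = 3, 4, 5.
That is 3 values.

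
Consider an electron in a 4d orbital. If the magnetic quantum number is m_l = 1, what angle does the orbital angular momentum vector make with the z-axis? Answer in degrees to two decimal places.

θ ≈ 65.91°

4d means n = 4, l = 2.
|L|² = l(l+1)ℏ² = 6ℏ², so |L| = √6 ℏ.
L_z = m_l ℏ = 1ℏ.
cos θ = L_z/|L| = 1/√6, so θ ≈ 65.91°.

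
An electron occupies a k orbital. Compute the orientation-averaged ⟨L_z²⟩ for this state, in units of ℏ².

⟨L_z²⟩ = 18.67 ℏ²

K corresponds to l = 7.
The allowed m_l values are -7, -6, -5, -4, -3, -2, -1, 0, 1, 2, 3, 4, 5, 6, 7.
⟨L_z²⟩ = ℏ²·(Σ m_l²)/(2l+1) = ℏ²·280/15 = 18.67ℏ².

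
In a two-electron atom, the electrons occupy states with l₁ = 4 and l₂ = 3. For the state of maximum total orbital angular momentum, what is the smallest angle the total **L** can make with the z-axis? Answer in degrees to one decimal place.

θ_min ≈ 20.7°

By the triangle rule, |l₁ − l₂| ≤ L ≤ l₁ + l₂.
Allowed values: L = 1, 2, 3, 4, 5, 6, 7.
The maximum is L = 7, with |L_tot| = ℏ√(7·8) = 2√14 ℏ.
The minimum angle with z is arccos(7/√56) ≈ 20.7°.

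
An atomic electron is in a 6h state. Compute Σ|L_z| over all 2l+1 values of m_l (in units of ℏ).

Σ|L_z| = 30 ℏ

The 6h subshell has l = 5.
m_l runs from −5 to 5, i.e. {-5, -4, -3, -2, -1, 0, 1, 2, 3, 4, 5}.
Σ|m_l| = 2·5(5+1)/2 = 30.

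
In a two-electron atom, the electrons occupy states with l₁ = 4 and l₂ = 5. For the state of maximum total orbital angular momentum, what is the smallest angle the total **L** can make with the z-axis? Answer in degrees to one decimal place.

Angular momentum addition gives L = |l₁ − l₂|, …, l₁ + l₂.
Allowed values: L = 1, 2, 3, 4, 5, 6, 7, 8, 9.
The maximum is L = 9, with |L_tot| = ℏ√(9·10) = 3√10 ℏ.
The minimum angle with z is arccos(9/√90) ≈ 18.4°.

θ_min ≈ 18.4°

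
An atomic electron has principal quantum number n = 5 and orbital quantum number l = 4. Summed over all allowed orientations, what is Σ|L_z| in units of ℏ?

m_l ∈ {-4, -3, -2, -1, 0, 1, 2, 3, 4}.
Σ|m_l| = l(l+1) = 20.

Σ|L_z| = 20 ℏ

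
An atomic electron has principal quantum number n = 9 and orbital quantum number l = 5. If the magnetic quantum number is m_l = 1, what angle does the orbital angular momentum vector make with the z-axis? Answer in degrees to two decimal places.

θ ≈ 79.48°

|L| = ℏ√(l(l+1)) = √30 ℏ.
L_z = m_l ℏ = 1ℏ.
cos θ = L_z/|L| = 1/√30, so θ ≈ 79.48°.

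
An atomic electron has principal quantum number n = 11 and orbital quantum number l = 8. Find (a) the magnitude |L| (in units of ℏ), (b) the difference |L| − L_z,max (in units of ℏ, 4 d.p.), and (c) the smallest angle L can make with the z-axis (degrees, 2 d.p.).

|L| = 6√2 ℏ ≈ 8.485ℏ; |L|−L_z,max ≈ 0.4853ℏ; θ_min ≈ 19.47°

|L| = ℏ√(8·9) = 6√2 ℏ ≈ 8.485ℏ.
|L| − L_z,max = (6√2 − 8)ℏ ≈ 0.4853ℏ.
cos θ_min = 8/√72, so θ_min ≈ 19.47°.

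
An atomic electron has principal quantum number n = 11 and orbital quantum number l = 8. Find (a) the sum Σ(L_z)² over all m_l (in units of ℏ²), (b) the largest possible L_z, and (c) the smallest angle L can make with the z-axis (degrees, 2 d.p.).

Σ(L_z)² = 408 ℏ²; L_z,max = 8ℏ; θ_min ≈ 19.47°

Σ m_l² = 408, so Σ(L_z)² = 408 ℏ².
L_z,max = lℏ = 8ℏ.
cos θ_min = 8/√72, so θ_min ≈ 19.47°.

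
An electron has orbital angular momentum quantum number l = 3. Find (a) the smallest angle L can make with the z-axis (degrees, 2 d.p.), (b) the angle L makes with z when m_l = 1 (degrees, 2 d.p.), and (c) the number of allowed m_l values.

cos θ_min = 3/√12, so θ_min ≈ 30.00°.
For m_l = 1: cos θ = 1/√12, θ ≈ 73.22°.
There are 2l+1 = 7 values of m_l.

θ_min ≈ 30.00°; θ(m_l=1) ≈ 73.22°; 7 values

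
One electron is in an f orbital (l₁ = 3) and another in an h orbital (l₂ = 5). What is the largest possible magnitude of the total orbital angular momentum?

|L_tot|_max = 6√2 ℏ ≈ 8.485ℏ

L runs from |3 − 5| = 2 to 3 + 5 = 8.
So L can be 2, 3, 4, 5, 6, 7, 8.
The largest magnitude corresponds to L = 8: |L_tot| = ℏ√(8·9) = 6√2 ℏ.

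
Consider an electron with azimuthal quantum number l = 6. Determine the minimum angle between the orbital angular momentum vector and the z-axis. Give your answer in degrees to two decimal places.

θ_min ≈ 22.21°

|L|² = l(l+1)ℏ² = 42ℏ², so |L| = √42 ℏ.
The smallest angle corresponds to the largest L_z, i.e. m_l = l = 6, giving L_z = 6ℏ.
cos θ_min = 6/√42, so θ_min ≈ 22.21°.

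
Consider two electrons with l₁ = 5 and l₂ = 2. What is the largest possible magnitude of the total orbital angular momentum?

|L_tot|_max = 2√14 ℏ ≈ 7.483ℏ

Angular momentum addition gives L = |l₁ − l₂|, …, l₁ + l₂.
L ∈ {3, 4, 5, 6, 7}.
The largest magnitude corresponds to L = 7: |L_tot| = ℏ√(7·8) = 2√14 ℏ.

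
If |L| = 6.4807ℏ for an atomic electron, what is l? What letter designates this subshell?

Since |L|² = l(l+1)ℏ², l(l+1) = 42.
l² + l − 42 = 0 ⇒ l = 6.

l = 6 (i orbital)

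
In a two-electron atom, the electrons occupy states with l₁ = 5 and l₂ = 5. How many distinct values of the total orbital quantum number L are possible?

The total orbital quantum number L ranges from |l₁ − l₂| to l₁ + l₂ in integer steps.
Allowed values: L = 0, 1, 2, 3, 4, 5, 6, 7, 8, 9, 10.
That is 11 values.

11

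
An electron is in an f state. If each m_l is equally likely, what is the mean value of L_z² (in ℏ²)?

For an f orbital, l = 3.
m_l runs from −3 to 3, i.e. {-3, -2, -1, 0, 1, 2, 3}.
⟨L_z²⟩ = ℏ²·l(l+1)/3 = 4ℏ².

⟨L_z²⟩ = 4 ℏ²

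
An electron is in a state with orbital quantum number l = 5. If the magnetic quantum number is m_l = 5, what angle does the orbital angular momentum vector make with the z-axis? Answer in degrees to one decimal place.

|L| = ℏ√(l(l+1)) = √30 ℏ.
L_z = m_l ℏ = 5ℏ.
cos θ = L_z/|L| = 5/√30, so θ ≈ 24.1°.

θ ≈ 24.1°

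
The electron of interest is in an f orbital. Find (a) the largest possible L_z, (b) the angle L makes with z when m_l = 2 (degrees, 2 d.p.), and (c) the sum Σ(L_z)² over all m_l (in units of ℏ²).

L_z,max = 3ℏ; θ(m_l=2) ≈ 54.74°; Σ(L_z)² = 28 ℏ²

For an f orbital, l = 3.
L_z,max = lℏ = 3ℏ.
For m_l = 2: cos θ = 2/√12, θ ≈ 54.74°.
Σ m_l² = 28, so Σ(L_z)² = 28 ℏ².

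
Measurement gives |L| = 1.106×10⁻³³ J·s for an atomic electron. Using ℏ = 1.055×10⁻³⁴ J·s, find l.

|L|/ℏ = (1.106×10⁻³³)/(1.055×10⁻³⁴) ≈ 10.483.
Set l(l+1) = 109.90; the integer solution is l = 10.

l = 10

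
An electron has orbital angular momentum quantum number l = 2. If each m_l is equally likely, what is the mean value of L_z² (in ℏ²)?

m_l ∈ {-2, -1, 0, 1, 2}.
⟨L_z²⟩ = ℏ²·(Σ m_l²)/(2l+1) = ℏ²·10/5 = 2ℏ².

⟨L_z²⟩ = 2 ℏ²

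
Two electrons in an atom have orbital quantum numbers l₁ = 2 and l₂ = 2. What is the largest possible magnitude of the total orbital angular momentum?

L runs from |2 − 2| = 0 to 2 + 2 = 4.
So L can be 0, 1, 2, 3, 4.
The largest magnitude corresponds to L = 4: |L_tot| = ℏ√(4·5) = 2√5 ℏ.

|L_tot|_max = 2√5 ℏ ≈ 4.472ℏ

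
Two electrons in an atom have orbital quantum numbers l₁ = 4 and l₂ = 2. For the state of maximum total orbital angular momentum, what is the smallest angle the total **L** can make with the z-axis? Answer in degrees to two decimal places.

The total orbital quantum number L ranges from |l₁ − l₂| to l₁ + l₂ in integer steps.
Allowed values: L = 2, 3, 4, 5, 6.
The maximum is L = 6, with |L_tot| = ℏ√(6·7) = √42 ℏ.
The minimum angle with z is arccos(6/√42) ≈ 22.21°.

θ_min ≈ 22.21°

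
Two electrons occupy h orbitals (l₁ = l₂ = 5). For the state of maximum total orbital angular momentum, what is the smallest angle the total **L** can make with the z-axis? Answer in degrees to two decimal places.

The total orbital quantum number L ranges from |l₁ − l₂| to l₁ + l₂ in integer steps.
So L can be 0, 1, 2, 3, 4, 5, 6, 7, 8, 9, 10.
The maximum is L = 10, with |L_tot| = ℏ√(10·11) = √110 ℏ.
The minimum angle with z is arccos(10/√110) ≈ 17.55°.

θ_min ≈ 17.55°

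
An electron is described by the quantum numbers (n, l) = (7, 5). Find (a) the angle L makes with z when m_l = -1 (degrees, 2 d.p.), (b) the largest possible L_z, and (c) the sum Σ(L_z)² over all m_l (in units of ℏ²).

For m_l = -1: cos θ = -1/√30, θ ≈ 100.52°.
L_z,max = lℏ = 5ℏ.
Σ m_l² = 110, so Σ(L_z)² = 110 ℏ².

θ(m_l=-1) ≈ 100.52°; L_z,max = 5ℏ; Σ(L_z)² = 110 ℏ²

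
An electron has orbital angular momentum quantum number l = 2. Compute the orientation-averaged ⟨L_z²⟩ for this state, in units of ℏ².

The allowed m_l values are -2, -1, 0, 1, 2.
⟨L_z²⟩ = ℏ²·l(l+1)/3 = 2ℏ².

⟨L_z²⟩ = 2 ℏ²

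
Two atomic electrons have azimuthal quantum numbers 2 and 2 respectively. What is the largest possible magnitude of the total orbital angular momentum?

|L_tot|_max = 2√5 ℏ ≈ 4.472ℏ

Angular momentum addition gives L = |l₁ − l₂|, …, l₁ + l₂.
Allowed values: L = 0, 1, 2, 3, 4.
The largest magnitude corresponds to L = 4: |L_tot| = ℏ√(4·5) = 2√5 ℏ.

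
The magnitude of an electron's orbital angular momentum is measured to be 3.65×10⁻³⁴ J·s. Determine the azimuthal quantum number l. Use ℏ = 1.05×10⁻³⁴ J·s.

l = 3

In units of ℏ, |L| ≈ 3.476.
l(l+1) ≈ 3.476² ≈ 12.08, so l = 3.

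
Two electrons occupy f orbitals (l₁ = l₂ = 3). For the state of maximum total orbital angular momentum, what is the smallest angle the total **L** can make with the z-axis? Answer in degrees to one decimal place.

θ_min ≈ 22.2°

Angular momentum addition gives L = |l₁ − l₂|, …, l₁ + l₂.
L ∈ {0, 1, 2, 3, 4, 5, 6}.
The maximum is L = 6, with |L_tot| = ℏ√(6·7) = √42 ℏ.
The minimum angle with z is arccos(6/√42) ≈ 22.2°.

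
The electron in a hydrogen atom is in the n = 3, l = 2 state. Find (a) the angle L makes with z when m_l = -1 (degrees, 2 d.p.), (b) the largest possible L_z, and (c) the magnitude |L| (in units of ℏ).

θ(m_l=-1) ≈ 114.09°; L_z,max = 2ℏ; |L| = √6 ℏ ≈ 2.449ℏ

For m_l = -1: cos θ = -1/√6, θ ≈ 114.09°.
L_z,max = lℏ = 2ℏ.
|L| = ℏ√(2·3) = √6 ℏ ≈ 2.449ℏ.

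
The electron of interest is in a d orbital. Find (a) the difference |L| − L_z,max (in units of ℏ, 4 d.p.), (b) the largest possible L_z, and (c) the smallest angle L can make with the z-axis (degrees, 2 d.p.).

A d state has l = 2.
|L| − L_z,max = (√6 − 2)ℏ ≈ 0.4495ℏ.
L_z,max = lℏ = 2ℏ.
cos θ_min = 2/√6, so θ_min ≈ 35.26°.

|L|−L_z,max ≈ 0.4495ℏ; L_z,max = 2ℏ; θ_min ≈ 35.26°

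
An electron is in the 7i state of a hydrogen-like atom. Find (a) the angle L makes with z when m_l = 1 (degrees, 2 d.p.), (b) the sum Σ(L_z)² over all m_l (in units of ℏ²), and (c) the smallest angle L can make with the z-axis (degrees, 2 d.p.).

θ(m_l=1) ≈ 81.12°; Σ(L_z)² = 182 ℏ²; θ_min ≈ 22.21°

For 7i, l = 6.
For m_l = 1: cos θ = 1/√42, θ ≈ 81.12°.
Σ m_l² = 182, so Σ(L_z)² = 182 ℏ².
cos θ_min = 6/√42, so θ_min ≈ 22.21°.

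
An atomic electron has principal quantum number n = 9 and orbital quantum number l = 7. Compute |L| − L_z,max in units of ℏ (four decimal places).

|L| = 2√14 ℏ ≈ 7.4833ℏ, while L_z,max = lℏ = 7ℏ.
The difference is (2√14 − 7)ℏ ≈ 0.4833ℏ.

|L| − L_z,max ≈ 0.4833ℏ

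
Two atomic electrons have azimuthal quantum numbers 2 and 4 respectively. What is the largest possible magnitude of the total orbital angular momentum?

|L_tot|_max = √42 ℏ ≈ 6.481ℏ

Angular momentum addition gives L = |l₁ − l₂|, …, l₁ + l₂.
So L can be 2, 3, 4, 5, 6.
The largest magnitude corresponds to L = 6: |L_tot| = ℏ√(6·7) = √42 ℏ.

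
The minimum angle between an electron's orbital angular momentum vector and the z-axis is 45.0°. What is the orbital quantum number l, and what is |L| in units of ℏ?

At minimum angle, m_l = l, so cos θ = l/√(l(l+1)); cos²θ = l/(l+1) = 0.5000.
Thus l = 0.5000/(1 − 0.5000) ≈ 1.
Then |L| = ℏ√(1·2) = √2 ℏ.

l = 1, |L| = √2 ℏ ≈ 1.414ℏ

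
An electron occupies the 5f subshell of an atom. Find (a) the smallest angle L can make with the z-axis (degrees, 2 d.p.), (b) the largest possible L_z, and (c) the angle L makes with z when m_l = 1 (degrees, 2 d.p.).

For 5f, l = 3.
cos θ_min = 3/√12, so θ_min ≈ 30.00°.
L_z,max = lℏ = 3ℏ.
For m_l = 1: cos θ = 1/√12, θ ≈ 73.22°.

θ_min ≈ 30.00°; L_z,max = 3ℏ; θ(m_l=1) ≈ 73.22°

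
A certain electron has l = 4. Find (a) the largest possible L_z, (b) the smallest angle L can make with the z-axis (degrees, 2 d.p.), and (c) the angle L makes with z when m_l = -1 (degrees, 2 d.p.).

L_z,max = lℏ = 4ℏ.
cos θ_min = 4/√20, so θ_min ≈ 26.57°.
For m_l = -1: cos θ = -1/√20, θ ≈ 102.92°.

L_z,max = 4ℏ; θ_min ≈ 26.57°; θ(m_l=-1) ≈ 102.92°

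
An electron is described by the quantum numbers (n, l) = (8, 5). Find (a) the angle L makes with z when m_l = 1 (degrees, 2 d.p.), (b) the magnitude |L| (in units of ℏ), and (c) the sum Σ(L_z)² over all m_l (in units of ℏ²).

θ(m_l=1) ≈ 79.48°; |L| = √30 ℏ ≈ 5.477ℏ; Σ(L_z)² = 110 ℏ²

For m_l = 1: cos θ = 1/√30, θ ≈ 79.48°.
|L| = ℏ√(5·6) = √30 ℏ ≈ 5.477ℏ.
Σ m_l² = 110, so Σ(L_z)² = 110 ℏ².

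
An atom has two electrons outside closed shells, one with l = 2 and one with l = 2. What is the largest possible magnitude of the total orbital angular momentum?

|L_tot|_max = 2√5 ℏ ≈ 4.472ℏ

The total orbital quantum number L ranges from |l₁ − l₂| to l₁ + l₂ in integer steps.
So L can be 0, 1, 2, 3, 4.
The largest magnitude corresponds to L = 4: |L_tot| = ℏ√(4·5) = 2√5 ℏ.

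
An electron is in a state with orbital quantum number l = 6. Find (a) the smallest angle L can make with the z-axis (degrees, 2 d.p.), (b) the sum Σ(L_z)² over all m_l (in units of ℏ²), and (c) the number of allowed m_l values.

cos θ_min = 6/√42, so θ_min ≈ 22.21°.
Σ m_l² = 182, so Σ(L_z)² = 182 ℏ².
There are 2l+1 = 13 values of m_l.

θ_min ≈ 22.21°; Σ(L_z)² = 182 ℏ²; 13 values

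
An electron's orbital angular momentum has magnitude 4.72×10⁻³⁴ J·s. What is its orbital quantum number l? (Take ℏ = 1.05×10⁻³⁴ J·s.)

In units of ℏ, |L| ≈ 4.495.
l(l+1) ≈ 4.495² ≈ 20.21, so l = 4.

l = 4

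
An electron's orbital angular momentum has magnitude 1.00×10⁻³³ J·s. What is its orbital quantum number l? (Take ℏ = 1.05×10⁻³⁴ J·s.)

In units of ℏ, |L| ≈ 9.524.
Set l(l+1) = 90.70; the integer solution is l = 9.

l = 9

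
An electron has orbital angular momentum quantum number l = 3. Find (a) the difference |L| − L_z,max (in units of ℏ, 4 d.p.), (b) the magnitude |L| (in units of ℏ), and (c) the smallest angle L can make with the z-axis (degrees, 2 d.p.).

|L| − L_z,max = (2√3 − 3)ℏ ≈ 0.4641ℏ.
|L| = ℏ√(3·4) = 2√3 ℏ ≈ 3.464ℏ.
cos θ_min = 3/√12, so θ_min ≈ 30.00°.

|L|−L_z,max ≈ 0.4641ℏ; |L| = 2√3 ℏ ≈ 3.464ℏ; θ_min ≈ 30.00°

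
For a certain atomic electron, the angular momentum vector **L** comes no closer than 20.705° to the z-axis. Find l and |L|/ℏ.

cos²θ_min = l/(l+1) = 0.8750.
l = cos²θ/sin²θ ≈ 7.
Then |L| = ℏ√(7·8) = 2√14 ℏ.

l = 7, |L| = 2√14 ℏ ≈ 7.483ℏ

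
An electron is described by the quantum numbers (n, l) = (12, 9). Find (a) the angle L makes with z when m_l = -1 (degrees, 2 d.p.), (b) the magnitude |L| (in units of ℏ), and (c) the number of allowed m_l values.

θ(m_l=-1) ≈ 96.05°; |L| = 3√10 ℏ ≈ 9.487ℏ; 19 values

For m_l = -1: cos θ = -1/√90, θ ≈ 96.05°.
|L| = ℏ√(9·10) = 3√10 ℏ ≈ 9.487ℏ.
There are 2l+1 = 19 values of m_l.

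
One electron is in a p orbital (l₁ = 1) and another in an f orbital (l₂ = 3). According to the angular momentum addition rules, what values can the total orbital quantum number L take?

L = 2, 3, 4

L runs from |1 − 3| = 2 to 1 + 3 = 4.
L ∈ {2, 3, 4}.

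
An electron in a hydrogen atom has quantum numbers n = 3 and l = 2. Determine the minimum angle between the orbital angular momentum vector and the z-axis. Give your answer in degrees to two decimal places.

|L|² = l(l+1)ℏ² = 6ℏ², so |L| = √6 ℏ.
The smallest angle corresponds to the largest L_z, i.e. m_l = l = 2, giving L_z = 2ℏ.
cos θ_min = 2/√6, so θ_min ≈ 35.26°.

θ_min ≈ 35.26°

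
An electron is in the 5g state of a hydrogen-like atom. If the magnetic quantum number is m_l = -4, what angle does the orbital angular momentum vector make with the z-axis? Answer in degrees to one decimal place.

θ ≈ 153.4°

The 5g subshell has l = 4.
|L| = ℏ√(l(l+1)) = 2√5 ℏ.
L_z = m_l ℏ = −4ℏ.
cos θ = L_z/|L| = -4/√20, so θ ≈ 153.4°.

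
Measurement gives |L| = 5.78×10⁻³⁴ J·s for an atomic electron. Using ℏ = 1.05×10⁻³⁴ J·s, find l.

l = 5

|L|/ℏ = (5.78×10⁻³⁴)/(1.05×10⁻³⁴) ≈ 5.505.
Set l(l+1) = 30.30; the integer solution is l = 5.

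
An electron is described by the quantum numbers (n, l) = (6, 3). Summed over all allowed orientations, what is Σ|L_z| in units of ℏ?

m_l runs from −3 to 3, i.e. {-3, -2, -1, 0, 1, 2, 3}.
Σ|m_l| = 2·3(3+1)/2 = 12.

Σ|L_z| = 12 ℏ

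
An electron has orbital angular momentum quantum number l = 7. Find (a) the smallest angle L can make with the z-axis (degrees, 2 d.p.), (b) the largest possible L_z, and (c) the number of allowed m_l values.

cos θ_min = 7/√56, so θ_min ≈ 20.70°.
L_z,max = lℏ = 7ℏ.
There are 2l+1 = 15 values of m_l.

θ_min ≈ 20.70°; L_z,max = 7ℏ; 15 values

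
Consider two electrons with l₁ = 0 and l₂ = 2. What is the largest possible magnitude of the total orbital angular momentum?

|L_tot|_max = √6 ℏ ≈ 2.449ℏ

Angular momentum addition gives L = |l₁ − l₂|, …, l₁ + l₂.
Allowed values: L = 2.
The largest magnitude corresponds to L = 2: |L_tot| = ℏ√(2·3) = √6 ℏ.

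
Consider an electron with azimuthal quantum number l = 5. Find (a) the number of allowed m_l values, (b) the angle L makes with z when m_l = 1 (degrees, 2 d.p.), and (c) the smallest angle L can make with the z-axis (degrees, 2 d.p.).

11 values; θ(m_l=1) ≈ 79.48°; θ_min ≈ 24.09°

There are 2l+1 = 11 values of m_l.
For m_l = 1: cos θ = 1/√30, θ ≈ 79.48°.
cos θ_min = 5/√30, so θ_min ≈ 24.09°.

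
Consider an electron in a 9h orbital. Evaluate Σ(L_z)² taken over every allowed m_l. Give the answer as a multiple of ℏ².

Σ(L_z)² = 110 ℏ²

For 9h, l = 5.
m_l ∈ {-5, -4, -3, -2, -1, 0, 1, 2, 3, 4, 5}.
Σ m_l² = l(l+1)(2l+1)/3 = 5·6·11/3 = 110.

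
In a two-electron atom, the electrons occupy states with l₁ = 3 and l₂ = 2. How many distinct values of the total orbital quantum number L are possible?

5

Angular momentum addition gives L = |l₁ − l₂|, …, l₁ + l₂.
Allowed values: L = 1, 2, 3, 4, 5.
That is 5 values.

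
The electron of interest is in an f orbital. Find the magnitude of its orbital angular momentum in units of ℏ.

An f state has l = 3.
|L| = ℏ√(l(l+1)) = ℏ√(3·4) = 2√3 ℏ

|L| = 2√3 ℏ ≈ 3.464ℏ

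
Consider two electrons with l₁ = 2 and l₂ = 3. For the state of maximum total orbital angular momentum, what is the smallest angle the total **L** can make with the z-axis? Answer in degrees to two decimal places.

Angular momentum addition gives L = |l₁ − l₂|, …, l₁ + l₂.
Allowed values: L = 1, 2, 3, 4, 5.
The maximum is L = 5, with |L_tot| = ℏ√(5·6) = √30 ℏ.
The minimum angle with z is arccos(5/√30) ≈ 24.09°.

θ_min ≈ 24.09°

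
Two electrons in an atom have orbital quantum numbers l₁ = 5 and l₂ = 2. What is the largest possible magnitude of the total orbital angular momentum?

|L_tot|_max = 2√14 ℏ ≈ 7.483ℏ

Angular momentum addition gives L = |l₁ − l₂|, …, l₁ + l₂.
L ∈ {3, 4, 5, 6, 7}.
The largest magnitude corresponds to L = 7: |L_tot| = ℏ√(7·8) = 2√14 ℏ.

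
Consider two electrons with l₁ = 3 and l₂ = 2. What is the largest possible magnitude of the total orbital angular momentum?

|L_tot|_max = √30 ℏ ≈ 5.477ℏ

By the triangle rule, |l₁ − l₂| ≤ L ≤ l₁ + l₂.
So L can be 1, 2, 3, 4, 5.
The largest magnitude corresponds to L = 5: |L_tot| = ℏ√(5·6) = √30 ℏ.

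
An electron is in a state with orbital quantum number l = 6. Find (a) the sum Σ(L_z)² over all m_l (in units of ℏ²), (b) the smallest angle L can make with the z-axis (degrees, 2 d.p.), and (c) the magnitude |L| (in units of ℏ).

Σ(L_z)² = 182 ℏ²; θ_min ≈ 22.21°; |L| = √42 ℏ ≈ 6.481ℏ

Σ m_l² = 182, so Σ(L_z)² = 182 ℏ².
cos θ_min = 6/√42, so θ_min ≈ 22.21°.
|L| = ℏ√(6·7) = √42 ℏ ≈ 6.481ℏ.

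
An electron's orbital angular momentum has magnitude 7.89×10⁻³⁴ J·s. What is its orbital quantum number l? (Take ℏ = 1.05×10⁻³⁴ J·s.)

Dividing by ℏ: |L|/ℏ ≈ 7.514.
l(l+1) ≈ 7.514² ≈ 56.46, so l = 7.

l = 7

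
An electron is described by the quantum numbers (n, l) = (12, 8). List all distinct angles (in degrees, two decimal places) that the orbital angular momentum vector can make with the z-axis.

|L| = √(l(l+1)) ℏ = 6√2 ℏ.
cos θ = m_l/√72 for each m_l ∈ {-8, -7, -6, -5, -4, -3, -2, -1, 0, 1, 2, 3, 4, 5, 6, 7, 8}.

θ ∈ {19.47°, 34.42°, 45.00°, 53.90°, 61.87°, 69.30°, 76.37°, 83.23°, 90.00°, 96.77°, 103.63°, 110.70°, 118.13°, 126.10°, 135.00°, 145.58°, 160.53°}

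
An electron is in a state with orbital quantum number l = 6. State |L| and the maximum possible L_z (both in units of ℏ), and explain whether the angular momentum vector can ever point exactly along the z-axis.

|L| = √42 ℏ ≈ 6.4807ℏ, while L_z,max = lℏ = 6ℏ.
Since |L| > L_z,max, the vector can never point exactly along z; the closest it comes is θ_min = arccos(6/√42) ≈ 22.2°.

No: L_z,max = 6ℏ < |L| = √42 ℏ ≈ 6.481ℏ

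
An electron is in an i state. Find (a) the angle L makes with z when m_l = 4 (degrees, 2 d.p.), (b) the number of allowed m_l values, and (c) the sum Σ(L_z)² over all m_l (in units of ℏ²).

θ(m_l=4) ≈ 51.89°; 13 values; Σ(L_z)² = 182 ℏ²

An i state has l = 6.
For m_l = 4: cos θ = 4/√42, θ ≈ 51.89°.
There are 2l+1 = 13 values of m_l.
Σ m_l² = 182, so Σ(L_z)² = 182 ℏ².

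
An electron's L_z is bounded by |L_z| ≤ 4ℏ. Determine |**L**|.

L_z,max = lℏ, so l = 4.
|L| = ℏ√(l(l+1)) = 2√5 ℏ.

|L| = 2√5 ℏ ≈ 4.472ℏ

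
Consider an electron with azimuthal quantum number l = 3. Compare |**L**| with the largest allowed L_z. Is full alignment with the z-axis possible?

No: L_z,max = 3ℏ < |L| = 2√3 ℏ ≈ 3.464ℏ

|L| = 2√3 ℏ ≈ 3.4641ℏ, while L_z,max = lℏ = 3ℏ.
Since |L| > L_z,max, the vector can never point exactly along z; the closest it comes is θ_min = arccos(3/√12) ≈ 30.0°.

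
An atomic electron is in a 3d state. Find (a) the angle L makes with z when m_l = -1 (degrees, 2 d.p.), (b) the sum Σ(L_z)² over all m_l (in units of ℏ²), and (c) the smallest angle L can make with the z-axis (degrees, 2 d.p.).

For 3d, l = 2.
For m_l = -1: cos θ = -1/√6, θ ≈ 114.09°.
Σ m_l² = 10, so Σ(L_z)² = 10 ℏ².
cos θ_min = 2/√6, so θ_min ≈ 35.26°.

θ(m_l=-1) ≈ 114.09°; Σ(L_z)² = 10 ℏ²; θ_min ≈ 35.26°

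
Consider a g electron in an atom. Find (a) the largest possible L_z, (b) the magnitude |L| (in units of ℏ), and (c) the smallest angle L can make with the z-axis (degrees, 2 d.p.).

L_z,max = 4ℏ; |L| = 2√5 ℏ ≈ 4.472ℏ; θ_min ≈ 26.57°

A g state has l = 4.
L_z,max = lℏ = 4ℏ.
|L| = ℏ√(4·5) = 2√5 ℏ ≈ 4.472ℏ.
cos θ_min = 4/√20, so θ_min ≈ 26.57°.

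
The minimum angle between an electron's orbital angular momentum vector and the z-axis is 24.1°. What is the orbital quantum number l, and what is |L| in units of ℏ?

cos θ_min = l/√(l(l+1)) = √(l/(l+1)), so l/(l+1) = cos²(24.1°) = 0.8333.
l = cos²θ/sin²θ ≈ 5.
Then |L| = ℏ√(5·6) = √30 ℏ.

l = 5, |L| = √30 ℏ ≈ 5.477ℏ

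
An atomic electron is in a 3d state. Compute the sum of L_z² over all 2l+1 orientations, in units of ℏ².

For 3d, l = 2.
The allowed m_l values are -2, -1, 0, 1, 2.
Σ m_l² = l(l+1)(2l+1)/3 = 2·3·5/3 = 10.

Σ(L_z)² = 10 ℏ²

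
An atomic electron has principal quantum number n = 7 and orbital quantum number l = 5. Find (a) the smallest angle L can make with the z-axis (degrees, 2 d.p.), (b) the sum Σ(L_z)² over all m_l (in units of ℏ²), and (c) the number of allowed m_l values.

θ_min ≈ 24.09°; Σ(L_z)² = 110 ℏ²; 11 values

cos θ_min = 5/√30, so θ_min ≈ 24.09°.
Σ m_l² = 110, so Σ(L_z)² = 110 ℏ².
There are 2l+1 = 11 values of m_l.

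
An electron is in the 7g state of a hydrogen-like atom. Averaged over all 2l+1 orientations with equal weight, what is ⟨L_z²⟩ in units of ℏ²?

The 7g subshell has l = 4.
m_l runs from −4 to 4, i.e. {-4, -3, -2, -1, 0, 1, 2, 3, 4}.
Average of L_z² over 9 states: 60/9 ℏ² = 6.667 ℏ².

⟨L_z²⟩ = 6.667 ℏ²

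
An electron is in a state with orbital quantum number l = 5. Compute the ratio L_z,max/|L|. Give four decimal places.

|L| = √30 ℏ ≈ 5.4772ℏ, while L_z,max = lℏ = 5ℏ.
L_z,max/|L| = 5/√30 = 0.9129.

L_z,max/|L| = 0.9129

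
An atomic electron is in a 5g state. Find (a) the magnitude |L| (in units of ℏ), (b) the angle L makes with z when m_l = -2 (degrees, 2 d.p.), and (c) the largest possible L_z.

|L| = 2√5 ℏ ≈ 4.472ℏ; θ(m_l=-2) ≈ 116.57°; L_z,max = 4ℏ

The 5g subshell has l = 4.
|L| = ℏ√(4·5) = 2√5 ℏ ≈ 4.472ℏ.
For m_l = -2: cos θ = -2/√20, θ ≈ 116.57°.
L_z,max = lℏ = 4ℏ.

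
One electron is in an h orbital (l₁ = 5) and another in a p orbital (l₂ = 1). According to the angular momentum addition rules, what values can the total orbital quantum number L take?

L = 4, 5, 6

Angular momentum addition gives L = |l₁ − l₂|, …, l₁ + l₂.
Allowed values: L = 4, 5, 6.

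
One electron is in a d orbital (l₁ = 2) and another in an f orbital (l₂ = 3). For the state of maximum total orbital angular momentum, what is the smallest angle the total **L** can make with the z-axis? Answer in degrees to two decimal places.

θ_min ≈ 24.09°

L runs from |2 − 3| = 1 to 2 + 3 = 5.
So L can be 1, 2, 3, 4, 5.
The maximum is L = 5, with |L_tot| = ℏ√(5·6) = √30 ℏ.
The minimum angle with z is arccos(5/√30) ≈ 24.09°.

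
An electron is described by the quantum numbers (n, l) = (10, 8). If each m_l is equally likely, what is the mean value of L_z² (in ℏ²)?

⟨L_z²⟩ = 24 ℏ²

m_l runs from −8 to 8, i.e. {-8, -7, -6, -5, -4, -3, -2, -1, 0, 1, 2, 3, 4, 5, 6, 7, 8}.
⟨L_z²⟩ = ℏ²·l(l+1)/3 = 24ℏ².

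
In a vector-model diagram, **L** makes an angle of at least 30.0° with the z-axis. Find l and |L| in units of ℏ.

l = 3, |L| = 2√3 ℏ ≈ 3.464ℏ

cos θ_min = l/√(l(l+1)) = √(l/(l+1)), so l/(l+1) = cos²(30.0°) = 0.7500.
l = cos²θ/sin²θ ≈ 3.
Then |L| = ℏ√(3·4) = 2√3 ℏ.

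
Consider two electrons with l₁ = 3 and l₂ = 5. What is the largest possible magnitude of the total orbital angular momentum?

|L_tot|_max = 6√2 ℏ ≈ 8.485ℏ

The total orbital quantum number L ranges from |l₁ − l₂| to l₁ + l₂ in integer steps.
Allowed values: L = 2, 3, 4, 5, 6, 7, 8.
The largest magnitude corresponds to L = 8: |L_tot| = ℏ√(8·9) = 6√2 ℏ.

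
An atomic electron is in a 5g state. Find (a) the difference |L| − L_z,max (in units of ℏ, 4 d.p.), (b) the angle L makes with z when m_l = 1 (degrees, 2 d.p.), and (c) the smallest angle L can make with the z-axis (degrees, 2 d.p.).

The 5g subshell has l = 4.
|L| − L_z,max = (2√5 − 4)ℏ ≈ 0.4721ℏ.
For m_l = 1: cos θ = 1/√20, θ ≈ 77.08°.
cos θ_min = 4/√20, so θ_min ≈ 26.57°.

|L|−L_z,max ≈ 0.4721ℏ; θ(m_l=1) ≈ 77.08°; θ_min ≈ 26.57°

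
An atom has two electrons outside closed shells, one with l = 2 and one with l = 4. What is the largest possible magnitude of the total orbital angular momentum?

|L_tot|_max = √42 ℏ ≈ 6.481ℏ

L runs from |2 − 4| = 2 to 2 + 4 = 6.
Allowed values: L = 2, 3, 4, 5, 6.
The largest magnitude corresponds to L = 6: |L_tot| = ℏ√(6·7) = √42 ℏ.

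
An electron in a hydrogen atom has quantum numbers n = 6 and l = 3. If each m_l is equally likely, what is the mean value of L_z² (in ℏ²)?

⟨L_z²⟩ = 4 ℏ²

m_l runs from −3 to 3, i.e. {-3, -2, -1, 0, 1, 2, 3}.
⟨L_z²⟩ = ℏ²·(Σ m_l²)/(2l+1) = ℏ²·28/7 = 4ℏ².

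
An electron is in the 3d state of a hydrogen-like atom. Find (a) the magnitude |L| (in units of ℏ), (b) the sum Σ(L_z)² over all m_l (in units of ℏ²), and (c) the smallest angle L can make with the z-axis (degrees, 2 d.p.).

|L| = √6 ℏ ≈ 2.449ℏ; Σ(L_z)² = 10 ℏ²; θ_min ≈ 35.26°

For 3d, l = 2.
|L| = ℏ√(2·3) = √6 ℏ ≈ 2.449ℏ.
Σ m_l² = 10, so Σ(L_z)² = 10 ℏ².
cos θ_min = 2/√6, so θ_min ≈ 35.26°.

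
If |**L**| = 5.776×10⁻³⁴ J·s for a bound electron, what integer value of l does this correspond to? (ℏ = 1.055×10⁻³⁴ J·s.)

l = 5

In units of ℏ, |L| ≈ 5.475.
Set l(l+1) = 29.97; the integer solution is l = 5.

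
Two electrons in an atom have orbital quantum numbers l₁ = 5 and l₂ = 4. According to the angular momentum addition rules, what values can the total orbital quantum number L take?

L = 1, 2, 3, 4, 5, 6, 7, 8, 9

L runs from |5 − 4| = 1 to 5 + 4 = 9.
Allowed values: L = 1, 2, 3, 4, 5, 6, 7, 8, 9.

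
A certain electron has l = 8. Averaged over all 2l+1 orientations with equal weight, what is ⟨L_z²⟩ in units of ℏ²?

⟨L_z²⟩ = 24 ℏ²

m_l ∈ {-8, -7, -6, -5, -4, -3, -2, -1, 0, 1, 2, 3, 4, 5, 6, 7, 8}.
⟨L_z²⟩ = ℏ²·(Σ m_l²)/(2l+1) = ℏ²·408/17 = 24ℏ².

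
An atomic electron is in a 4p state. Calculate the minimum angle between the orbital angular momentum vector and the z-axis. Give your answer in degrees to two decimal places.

For 4p, l = 1.
|L|² = l(l+1)ℏ² = 2ℏ², so |L| = √2 ℏ.
The smallest angle corresponds to the largest L_z, i.e. m_l = l = 1, giving L_z = 1ℏ.
cos θ_min = 1/√2, so θ_min ≈ 45.00°.

θ_min ≈ 45.00°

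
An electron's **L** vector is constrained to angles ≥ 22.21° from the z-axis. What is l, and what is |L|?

l = 6, |L| = √42 ℏ ≈ 6.481ℏ

cos²θ_min = l/(l+1) = 0.8571.
l = cos²θ/sin²θ ≈ 6.
Then |L| = ℏ√(6·7) = √42 ℏ.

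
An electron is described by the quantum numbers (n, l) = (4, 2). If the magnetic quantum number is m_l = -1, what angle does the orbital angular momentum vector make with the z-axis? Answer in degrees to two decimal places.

θ ≈ 114.09°

|L| = ℏ√(l(l+1)) = √6 ℏ.
L_z = m_l ℏ = −1ℏ.
cos θ = L_z/|L| = -1/√6, so θ ≈ 114.09°.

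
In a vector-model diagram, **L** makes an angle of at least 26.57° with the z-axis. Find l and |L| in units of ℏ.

cos²θ_min = l/(l+1) = 0.7999.
Solving: l = 4.
Then |L| = ℏ√(4·5) = 2√5 ℏ.

l = 4, |L| = 2√5 ℏ ≈ 4.472ℏ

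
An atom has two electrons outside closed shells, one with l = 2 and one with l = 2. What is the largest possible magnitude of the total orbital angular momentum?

L runs from |2 − 2| = 0 to 2 + 2 = 4.
L ∈ {0, 1, 2, 3, 4}.
The largest magnitude corresponds to L = 4: |L_tot| = ℏ√(4·5) = 2√5 ℏ.

|L_tot|_max = 2√5 ℏ ≈ 4.472ℏ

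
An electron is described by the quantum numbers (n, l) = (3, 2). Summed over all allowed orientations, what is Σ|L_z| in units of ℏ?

m_l ∈ {-2, -1, 0, 1, 2}.
Σ|m_l| = 2(1+2+…+2) = 6.

Σ|L_z| = 6 ℏ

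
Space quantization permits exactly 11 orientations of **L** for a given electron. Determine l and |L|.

l = 5, |L| = √30 ℏ ≈ 5.477ℏ

2l + 1 = 11 ⇒ l = 5.
|L| = ℏ√(l(l+1)) = ℏ√(5·6) = √30 ℏ.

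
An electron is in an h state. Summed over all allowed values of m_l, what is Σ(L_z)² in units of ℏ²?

An h state has l = 5.
The allowed m_l values are -5, -4, -3, -2, -1, 0, 1, 2, 3, 4, 5.
Summing m² from −5 to 5: Σ m_l² = 110.

Σ(L_z)² = 110 ℏ²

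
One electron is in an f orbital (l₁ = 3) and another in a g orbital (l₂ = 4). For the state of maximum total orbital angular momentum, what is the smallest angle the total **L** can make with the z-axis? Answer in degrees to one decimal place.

The total orbital quantum number L ranges from |l₁ − l₂| to l₁ + l₂ in integer steps.
So L can be 1, 2, 3, 4, 5, 6, 7.
The maximum is L = 7, with |L_tot| = ℏ√(7·8) = 2√14 ℏ.
The minimum angle with z is arccos(7/√56) ≈ 20.7°.

θ_min ≈ 20.7°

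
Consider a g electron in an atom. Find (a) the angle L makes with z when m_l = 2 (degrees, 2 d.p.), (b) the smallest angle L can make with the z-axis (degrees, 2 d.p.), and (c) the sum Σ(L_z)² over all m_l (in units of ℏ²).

A g state has l = 4.
For m_l = 2: cos θ = 2/√20, θ ≈ 63.43°.
cos θ_min = 4/√20, so θ_min ≈ 26.57°.
Σ m_l² = 60, so Σ(L_z)² = 60 ℏ².

θ(m_l=2) ≈ 63.43°; θ_min ≈ 26.57°; Σ(L_z)² = 60 ℏ²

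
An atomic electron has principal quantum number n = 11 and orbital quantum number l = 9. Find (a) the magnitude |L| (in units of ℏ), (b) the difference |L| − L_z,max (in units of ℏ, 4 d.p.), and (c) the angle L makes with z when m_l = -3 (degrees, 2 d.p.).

|L| = ℏ√(9·10) = 3√10 ℏ ≈ 9.487ℏ.
|L| − L_z,max = (3√10 − 9)ℏ ≈ 0.4868ℏ.
For m_l = -3: cos θ = -3/√90, θ ≈ 108.43°.

|L| = 3√10 ℏ ≈ 9.487ℏ; |L|−L_z,max ≈ 0.4868ℏ; θ(m_l=-3) ≈ 108.43°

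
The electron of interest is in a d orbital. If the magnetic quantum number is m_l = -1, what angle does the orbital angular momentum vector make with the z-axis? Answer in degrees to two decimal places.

θ ≈ 114.09°

A d state has l = 2.
|L| = √(l(l+1)) ℏ = √6 ℏ.
L_z = m_l ℏ = −1ℏ.
cos θ = L_z/|L| = -1/√6, so θ ≈ 114.09°.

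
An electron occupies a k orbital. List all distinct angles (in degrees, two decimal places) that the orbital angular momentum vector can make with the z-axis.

K corresponds to l = 7.
|L| = ℏ√(l(l+1)) = 2√14 ℏ.
cos θ = m_l/√56 for each m_l ∈ {-7, -6, -5, -4, -3, -2, -1, 0, 1, 2, 3, 4, 5, 6, 7}.

θ ∈ {20.70°, 36.70°, 48.08°, 57.69°, 66.37°, 74.50°, 82.32°, 90.00°, 97.68°, 105.50°, 113.63°, 122.31°, 131.92°, 143.30°, 159.30°}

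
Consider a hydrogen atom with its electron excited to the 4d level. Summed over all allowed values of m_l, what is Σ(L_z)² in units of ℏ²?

Σ(L_z)² = 10 ℏ²

The 4d level has l = 2.
The allowed m_l values are -2, -1, 0, 1, 2.
Σ m_l² = l(l+1)(2l+1)/3 = 2·3·5/3 = 10.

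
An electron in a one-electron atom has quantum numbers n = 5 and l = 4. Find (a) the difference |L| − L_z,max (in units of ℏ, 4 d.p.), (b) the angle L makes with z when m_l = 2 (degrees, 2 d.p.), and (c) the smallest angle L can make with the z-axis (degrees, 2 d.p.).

|L| − L_z,max = (2√5 − 4)ℏ ≈ 0.4721ℏ.
For m_l = 2: cos θ = 2/√20, θ ≈ 63.43°.
cos θ_min = 4/√20, so θ_min ≈ 26.57°.

|L|−L_z,max ≈ 0.4721ℏ; θ(m_l=2) ≈ 63.43°; θ_min ≈ 26.57°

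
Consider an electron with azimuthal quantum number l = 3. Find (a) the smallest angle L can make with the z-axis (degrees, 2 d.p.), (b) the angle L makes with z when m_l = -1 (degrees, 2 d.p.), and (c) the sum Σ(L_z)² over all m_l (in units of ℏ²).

cos θ_min = 3/√12, so θ_min ≈ 30.00°.
For m_l = -1: cos θ = -1/√12, θ ≈ 106.78°.
Σ m_l² = 28, so Σ(L_z)² = 28 ℏ².

θ_min ≈ 30.00°; θ(m_l=-1) ≈ 106.78°; Σ(L_z)² = 28 ℏ²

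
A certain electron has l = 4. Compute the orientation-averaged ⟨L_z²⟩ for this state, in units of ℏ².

⟨L_z²⟩ = 6.667 ℏ²

m_l runs from −4 to 4, i.e. {-4, -3, -2, -1, 0, 1, 2, 3, 4}.
⟨L_z²⟩ = ℏ²·(Σ m_l²)/(2l+1) = ℏ²·60/9 = 6.667ℏ².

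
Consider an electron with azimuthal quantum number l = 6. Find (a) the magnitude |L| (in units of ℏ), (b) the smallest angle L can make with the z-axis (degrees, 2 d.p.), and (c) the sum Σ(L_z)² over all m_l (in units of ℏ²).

|L| = ℏ√(6·7) = √42 ℏ ≈ 6.481ℏ.
cos θ_min = 6/√42, so θ_min ≈ 22.21°.
Σ m_l² = 182, so Σ(L_z)² = 182 ℏ².

|L| = √42 ℏ ≈ 6.481ℏ; θ_min ≈ 22.21°; Σ(L_z)² = 182 ℏ²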